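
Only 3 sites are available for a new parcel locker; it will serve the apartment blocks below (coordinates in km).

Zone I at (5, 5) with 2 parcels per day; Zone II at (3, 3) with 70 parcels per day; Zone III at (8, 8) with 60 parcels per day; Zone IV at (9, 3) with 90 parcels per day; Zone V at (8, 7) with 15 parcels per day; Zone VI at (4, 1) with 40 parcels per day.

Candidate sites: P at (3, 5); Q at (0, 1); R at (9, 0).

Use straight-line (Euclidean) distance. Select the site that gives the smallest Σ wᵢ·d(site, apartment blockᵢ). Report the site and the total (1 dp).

Total weighted distance at each candidate:
  P (3, 5): total = 1308.8
  Q (0, 1): total = 2042.8
  R (9, 0): total = 1546.1
Minimum is at P with total 1308.8 km.

P, total 1308.8 km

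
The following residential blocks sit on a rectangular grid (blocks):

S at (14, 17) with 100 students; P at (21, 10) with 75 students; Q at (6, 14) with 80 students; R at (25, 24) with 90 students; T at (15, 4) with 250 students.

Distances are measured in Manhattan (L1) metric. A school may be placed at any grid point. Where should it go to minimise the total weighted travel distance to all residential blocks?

Manhattan distance separates: Σwᵢ(|x−xᵢ|+|y−yᵢ|) = Σwᵢ|x−xᵢ| + Σwᵢ|y−yᵢ|, so x and y are optimised independently as 1-D weighted medians.
Total weight W = 595; half = 297.5.
x-coordinate, sorted with cumulative weight:
  x=6 (Q, w=80) cum 80
  x=14 (S, w=100) cum 180
  x=15 (T, w=250) cum 430  ← median
  x=21 (P, w=75) cum 505
  x=25 (R, w=90) cum 595
⇒ x* = 15
y-coordinate, sorted with cumulative weight:
  y=4 (T, w=250) cum 250
  y=10 (P, w=75) cum 325  ← median
  y=14 (Q, w=80) cum 405
  y=17 (S, w=100) cum 505
  y=24 (R, w=90) cum 595
⇒ y* = 10

(15, 10)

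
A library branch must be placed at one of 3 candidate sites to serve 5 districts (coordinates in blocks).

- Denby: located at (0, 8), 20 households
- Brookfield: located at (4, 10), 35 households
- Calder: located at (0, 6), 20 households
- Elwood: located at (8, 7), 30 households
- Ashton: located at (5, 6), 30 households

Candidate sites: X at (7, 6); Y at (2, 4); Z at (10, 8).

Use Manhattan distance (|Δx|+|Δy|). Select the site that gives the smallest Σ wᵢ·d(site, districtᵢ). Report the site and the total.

Total weighted distance at each candidate:
  X (7, 6): total = 685
  Y (2, 4): total = 900
  Z (10, 8): total = 1020
Minimum is at X with total 685 blocks.

X, total 685 blocks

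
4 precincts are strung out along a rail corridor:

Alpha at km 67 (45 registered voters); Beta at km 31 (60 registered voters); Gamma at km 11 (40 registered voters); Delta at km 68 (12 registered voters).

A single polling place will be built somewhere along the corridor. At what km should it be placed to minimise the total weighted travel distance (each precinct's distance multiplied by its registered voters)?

For a sum of weighted absolute distances on a line, the optimum is the weighted median (not the mean). Total weight W = 157; half-weight = 78.5.
Sort by position and accumulate weight:
  km 11 (Gamma, w=40) → cum 40
  km 31 (Beta, w=60) → cum 100  ≥ 78.5 → median here
  km 67 (Alpha, w=45) → cum 145
  km 68 (Delta, w=12) → cum 157
Optimal location: km 31.

x = 31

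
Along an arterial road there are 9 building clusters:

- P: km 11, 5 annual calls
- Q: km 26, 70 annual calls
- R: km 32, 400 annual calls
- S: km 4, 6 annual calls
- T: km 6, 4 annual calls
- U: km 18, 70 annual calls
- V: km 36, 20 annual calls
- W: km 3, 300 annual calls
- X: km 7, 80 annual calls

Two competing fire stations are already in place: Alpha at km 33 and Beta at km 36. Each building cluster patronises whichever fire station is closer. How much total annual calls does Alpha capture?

935

The indifferent point is the midpoint (33+36)/2 = 34.5; building clusters left of it (closer to Alpha at 33) go to Alpha, those right go to Beta.
  W at 3 (w=300) → Alpha
  S at 4 (w=6) → Alpha
  T at 6 (w=4) → Alpha
  X at 7 (w=80) → Alpha
  P at 11 (w=5) → Alpha
  U at 18 (w=70) → Alpha
  Q at 26 (w=70) → Alpha
  R at 32 (w=400) → Alpha
  V at 36 (w=20) → Beta
Alpha captures 935; Beta captures 20.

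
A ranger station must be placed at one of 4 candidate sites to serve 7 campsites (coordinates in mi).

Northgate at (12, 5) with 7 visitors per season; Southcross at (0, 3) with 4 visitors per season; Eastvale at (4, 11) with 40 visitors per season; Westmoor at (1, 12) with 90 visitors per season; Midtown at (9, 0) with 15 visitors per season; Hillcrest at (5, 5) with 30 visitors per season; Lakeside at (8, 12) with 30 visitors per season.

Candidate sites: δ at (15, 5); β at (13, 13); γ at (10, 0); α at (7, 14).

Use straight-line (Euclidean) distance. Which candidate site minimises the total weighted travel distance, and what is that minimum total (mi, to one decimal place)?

Total weighted distance at each candidate:
  δ (15, 5): total = 2705.6
  β (13, 13): total = 2271.0
  γ (10, 0): total = 2522.8
  α (7, 14): total = 1418.9
Minimum is at α with total 1418.9 mi.

α, total 1418.9 mi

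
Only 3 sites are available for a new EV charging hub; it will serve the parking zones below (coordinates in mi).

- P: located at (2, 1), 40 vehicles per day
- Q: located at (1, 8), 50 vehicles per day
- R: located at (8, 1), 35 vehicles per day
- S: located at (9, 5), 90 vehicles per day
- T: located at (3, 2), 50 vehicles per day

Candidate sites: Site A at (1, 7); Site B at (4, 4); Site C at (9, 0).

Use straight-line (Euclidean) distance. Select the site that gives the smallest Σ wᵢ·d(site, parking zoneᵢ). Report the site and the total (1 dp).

Site B, total 1139.9 mi

Total weighted distance at each candidate:
  Site A (1, 7): total = 1627.4
  Site B (4, 4): total = 1139.9
  Site C (9, 0): total = 1664.3
Minimum is at Site B with total 1139.9 mi.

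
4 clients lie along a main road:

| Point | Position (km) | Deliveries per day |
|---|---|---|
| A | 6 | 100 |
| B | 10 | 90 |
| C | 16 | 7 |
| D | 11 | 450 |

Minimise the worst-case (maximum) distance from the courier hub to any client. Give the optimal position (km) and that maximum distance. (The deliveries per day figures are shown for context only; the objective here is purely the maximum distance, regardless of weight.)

The 1-center on a line is the midpoint of the two extreme points: leftmost at 6, rightmost at 16.
Optimal location = (6 + 16)/2 = 11; maximum distance = (16 − 6)/2 = 5.

location 11, max distance 5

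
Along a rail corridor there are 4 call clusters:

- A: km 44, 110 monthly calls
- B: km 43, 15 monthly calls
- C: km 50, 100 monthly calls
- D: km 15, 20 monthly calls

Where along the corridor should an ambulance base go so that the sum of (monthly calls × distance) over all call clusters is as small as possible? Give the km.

x = 44

For a sum of weighted absolute distances on a line, the optimum is the weighted median (not the mean). Total weight W = 245; half-weight = 122.5.
Sort by position and accumulate weight:
  km 15 (D, w=20) → cum 20
  km 43 (B, w=15) → cum 35
  km 44 (A, w=110) → cum 145  ≥ 122.5 → median here
  km 50 (C, w=100) → cum 245
Optimal location: km 44.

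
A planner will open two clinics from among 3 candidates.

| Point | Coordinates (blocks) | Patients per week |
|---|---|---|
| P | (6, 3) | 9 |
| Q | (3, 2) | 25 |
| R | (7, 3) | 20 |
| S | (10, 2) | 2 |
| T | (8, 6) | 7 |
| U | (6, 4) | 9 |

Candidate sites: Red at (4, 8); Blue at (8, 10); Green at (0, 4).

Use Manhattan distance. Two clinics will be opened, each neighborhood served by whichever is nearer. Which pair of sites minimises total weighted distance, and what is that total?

Evaluate every pair (each demand assigned to the nearer of the two):
  {Blue, Green}: total = 450
  {Red, Green}: total = 468
  {Red, Blue}: total = 500
Best pair: {Blue, Green} with total 450.

{Blue, Green}, total 450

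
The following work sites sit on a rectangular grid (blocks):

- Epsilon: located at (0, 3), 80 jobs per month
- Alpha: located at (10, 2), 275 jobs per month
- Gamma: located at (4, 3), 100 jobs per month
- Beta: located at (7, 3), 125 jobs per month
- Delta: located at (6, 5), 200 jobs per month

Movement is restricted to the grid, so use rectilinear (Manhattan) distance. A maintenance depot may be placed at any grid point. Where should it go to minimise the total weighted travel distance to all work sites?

Manhattan distance separates: Σwᵢ(|x−xᵢ|+|y−yᵢ|) = Σwᵢ|x−xᵢ| + Σwᵢ|y−yᵢ|, so x and y are optimised independently as 1-D weighted medians.
Total weight W = 780; half = 390.
x-coordinate, sorted with cumulative weight:
  x=0 (Epsilon, w=80) cum 80
  x=4 (Gamma, w=100) cum 180
  x=6 (Delta, w=200) cum 380
  x=7 (Beta, w=125) cum 505  ← median
  x=10 (Alpha, w=275) cum 780
⇒ x* = 7
y-coordinate, sorted with cumulative weight:
  y=2 (Alpha, w=275) cum 275
  y=3 (Epsilon, w=80) cum 355
  y=3 (Gamma, w=100) cum 455  ← median
  y=3 (Beta, w=125) cum 580
  y=5 (Delta, w=200) cum 780
⇒ y* = 3

(7, 3)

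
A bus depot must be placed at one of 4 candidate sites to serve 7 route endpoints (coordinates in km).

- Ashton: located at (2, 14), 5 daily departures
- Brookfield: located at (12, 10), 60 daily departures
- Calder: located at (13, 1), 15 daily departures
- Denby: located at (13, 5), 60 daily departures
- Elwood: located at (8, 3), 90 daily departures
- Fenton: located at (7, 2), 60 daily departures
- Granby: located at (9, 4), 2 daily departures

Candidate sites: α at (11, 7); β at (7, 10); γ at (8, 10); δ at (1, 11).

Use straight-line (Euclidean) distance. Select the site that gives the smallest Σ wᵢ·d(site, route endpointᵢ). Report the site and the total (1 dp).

α, total 1352.7 km

Total weighted distance at each candidate:
  α (11, 7): total = 1352.7
  β (7, 10): total = 2091.9
  γ (8, 10): total = 1980.7
  δ (1, 11): total = 3344.8
Minimum is at α with total 1352.7 km.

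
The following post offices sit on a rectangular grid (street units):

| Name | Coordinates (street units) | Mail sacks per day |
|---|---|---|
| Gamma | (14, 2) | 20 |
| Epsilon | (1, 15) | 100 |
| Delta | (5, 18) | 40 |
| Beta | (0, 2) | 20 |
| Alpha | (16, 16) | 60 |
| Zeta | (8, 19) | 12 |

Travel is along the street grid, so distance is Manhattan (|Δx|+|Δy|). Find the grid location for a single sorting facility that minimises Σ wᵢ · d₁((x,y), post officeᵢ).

Manhattan distance separates: Σwᵢ(|x−xᵢ|+|y−yᵢ|) = Σwᵢ|x−xᵢ| + Σwᵢ|y−yᵢ|, so x and y are optimised independently as 1-D weighted medians.
Total weight W = 252; half = 126.
x-coordinate, sorted with cumulative weight:
  x=0 (Beta, w=20) cum 20
  x=1 (Epsilon, w=100) cum 120
  x=5 (Delta, w=40) cum 160  ← median
  x=8 (Zeta, w=12) cum 172
  x=14 (Gamma, w=20) cum 192
  x=16 (Alpha, w=60) cum 252
⇒ x* = 5
y-coordinate, sorted with cumulative weight:
  y=2 (Gamma, w=20) cum 20
  y=2 (Beta, w=20) cum 40
  y=15 (Epsilon, w=100) cum 140  ← median
  y=16 (Alpha, w=60) cum 200
  y=18 (Delta, w=40) cum 240
  y=19 (Zeta, w=12) cum 252
⇒ y* = 15

(5, 15)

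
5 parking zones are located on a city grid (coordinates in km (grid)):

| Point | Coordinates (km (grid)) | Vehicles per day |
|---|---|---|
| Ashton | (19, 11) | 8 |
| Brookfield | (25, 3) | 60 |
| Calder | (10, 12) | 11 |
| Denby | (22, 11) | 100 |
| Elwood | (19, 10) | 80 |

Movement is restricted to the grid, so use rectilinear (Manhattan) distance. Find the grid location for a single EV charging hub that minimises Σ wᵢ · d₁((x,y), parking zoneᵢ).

(22, 10)

Manhattan distance separates: Σwᵢ(|x−xᵢ|+|y−yᵢ|) = Σwᵢ|x−xᵢ| + Σwᵢ|y−yᵢ|, so x and y are optimised independently as 1-D weighted medians.
Total weight W = 259; half = 129.5.
x-coordinate, sorted with cumulative weight:
  x=10 (Calder, w=11) cum 11
  x=19 (Ashton, w=8) cum 19
  x=19 (Elwood, w=80) cum 99
  x=22 (Denby, w=100) cum 199  ← median
  x=25 (Brookfield, w=60) cum 259
⇒ x* = 22
y-coordinate, sorted with cumulative weight:
  y=3 (Brookfield, w=60) cum 60
  y=10 (Elwood, w=80) cum 140  ← median
  y=11 (Ashton, w=8) cum 148
  y=11 (Denby, w=100) cum 248
  y=12 (Calder, w=11) cum 259
⇒ y* = 10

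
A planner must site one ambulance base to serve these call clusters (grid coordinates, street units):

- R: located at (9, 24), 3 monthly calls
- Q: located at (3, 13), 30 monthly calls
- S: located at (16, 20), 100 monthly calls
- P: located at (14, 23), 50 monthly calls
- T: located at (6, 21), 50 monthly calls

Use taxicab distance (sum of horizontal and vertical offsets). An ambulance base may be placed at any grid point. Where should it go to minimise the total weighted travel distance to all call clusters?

Manhattan distance separates: Σwᵢ(|x−xᵢ|+|y−yᵢ|) = Σwᵢ|x−xᵢ| + Σwᵢ|y−yᵢ|, so x and y are optimised independently as 1-D weighted medians.
Total weight W = 233; half = 116.5.
x-coordinate, sorted with cumulative weight:
  x=3 (Q, w=30) cum 30
  x=6 (T, w=50) cum 80
  x=9 (R, w=3) cum 83
  x=14 (P, w=50) cum 133  ← median
  x=16 (S, w=100) cum 233
⇒ x* = 14
y-coordinate, sorted with cumulative weight:
  y=13 (Q, w=30) cum 30
  y=20 (S, w=100) cum 130  ← median
  y=21 (T, w=50) cum 180
  y=23 (P, w=50) cum 230
  y=24 (R, w=3) cum 233
⇒ y* = 20

(14, 20)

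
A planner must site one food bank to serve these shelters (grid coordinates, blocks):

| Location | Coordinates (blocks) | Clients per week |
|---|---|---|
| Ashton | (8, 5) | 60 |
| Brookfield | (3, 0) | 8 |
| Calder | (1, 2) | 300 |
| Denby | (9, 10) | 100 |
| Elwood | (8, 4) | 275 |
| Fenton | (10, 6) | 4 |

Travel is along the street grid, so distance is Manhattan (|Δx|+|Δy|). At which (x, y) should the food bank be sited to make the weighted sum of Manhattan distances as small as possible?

(8, 4)

Manhattan distance separates: Σwᵢ(|x−xᵢ|+|y−yᵢ|) = Σwᵢ|x−xᵢ| + Σwᵢ|y−yᵢ|, so x and y are optimised independently as 1-D weighted medians.
Total weight W = 747; half = 373.5.
x-coordinate, sorted with cumulative weight:
  x=1 (Calder, w=300) cum 300
  x=3 (Brookfield, w=8) cum 308
  x=8 (Ashton, w=60) cum 368
  x=8 (Elwood, w=275) cum 643  ← median
  x=9 (Denby, w=100) cum 743
  x=10 (Fenton, w=4) cum 747
⇒ x* = 8
y-coordinate, sorted with cumulative weight:
  y=0 (Brookfield, w=8) cum 8
  y=2 (Calder, w=300) cum 308
  y=4 (Elwood, w=275) cum 583  ← median
  y=5 (Ashton, w=60) cum 643
  y=6 (Fenton, w=4) cum 647
  y=10 (Denby, w=100) cum 747
⇒ y* = 4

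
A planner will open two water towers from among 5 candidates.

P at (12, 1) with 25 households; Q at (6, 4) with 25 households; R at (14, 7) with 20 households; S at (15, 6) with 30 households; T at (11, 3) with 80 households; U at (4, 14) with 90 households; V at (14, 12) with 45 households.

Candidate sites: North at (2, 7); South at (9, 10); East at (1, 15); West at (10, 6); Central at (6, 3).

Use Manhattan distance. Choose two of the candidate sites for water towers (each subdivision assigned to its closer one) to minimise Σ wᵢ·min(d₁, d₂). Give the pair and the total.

{East, West}, total 1705

Evaluate every pair (each demand assigned to the nearer of the two):
  {East, West}: total = 1705
  {South, West}: total = 2020
  {North, West}: total = 2155
  {South, Central}: total = 2210
  {East, Central}: total = 2305
  {South, East}: total = 2380
  {West, Central}: total = 2390
  {North, South}: total = 2780
  {North, Central}: total = 2800
  {North, East}: total = 3355
Best pair: {East, West} with total 1705.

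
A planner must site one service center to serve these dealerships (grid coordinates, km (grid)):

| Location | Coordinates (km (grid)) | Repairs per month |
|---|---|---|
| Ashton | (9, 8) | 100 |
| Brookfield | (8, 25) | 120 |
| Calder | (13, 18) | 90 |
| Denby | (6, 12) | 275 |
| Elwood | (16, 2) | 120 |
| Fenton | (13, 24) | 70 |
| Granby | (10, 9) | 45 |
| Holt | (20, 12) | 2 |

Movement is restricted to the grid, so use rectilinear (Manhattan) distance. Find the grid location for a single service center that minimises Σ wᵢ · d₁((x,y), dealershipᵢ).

Manhattan distance separates: Σwᵢ(|x−xᵢ|+|y−yᵢ|) = Σwᵢ|x−xᵢ| + Σwᵢ|y−yᵢ|, so x and y are optimised independently as 1-D weighted medians.
Total weight W = 822; half = 411.
x-coordinate, sorted with cumulative weight:
  x=6 (Denby, w=275) cum 275
  x=8 (Brookfield, w=120) cum 395
  x=9 (Ashton, w=100) cum 495  ← median
  x=10 (Granby, w=45) cum 540
  x=13 (Calder, w=90) cum 630
  x=13 (Fenton, w=70) cum 700
  x=16 (Elwood, w=120) cum 820
  x=20 (Holt, w=2) cum 822
⇒ x* = 9
y-coordinate, sorted with cumulative weight:
  y=2 (Elwood, w=120) cum 120
  y=8 (Ashton, w=100) cum 220
  y=9 (Granby, w=45) cum 265
  y=12 (Denby, w=275) cum 540  ← median
  y=12 (Holt, w=2) cum 542
  y=18 (Calder, w=90) cum 632
  y=24 (Fenton, w=70) cum 702
  y=25 (Brookfield, w=120) cum 822
⇒ y* = 12

(9, 12)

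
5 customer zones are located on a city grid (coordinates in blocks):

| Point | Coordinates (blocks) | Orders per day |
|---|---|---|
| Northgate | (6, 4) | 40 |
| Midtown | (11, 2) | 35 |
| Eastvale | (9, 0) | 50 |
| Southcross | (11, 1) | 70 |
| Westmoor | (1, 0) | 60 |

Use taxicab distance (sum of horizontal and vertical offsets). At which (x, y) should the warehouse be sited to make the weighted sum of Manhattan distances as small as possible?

Manhattan distance separates: Σwᵢ(|x−xᵢ|+|y−yᵢ|) = Σwᵢ|x−xᵢ| + Σwᵢ|y−yᵢ|, so x and y are optimised independently as 1-D weighted medians.
Total weight W = 255; half = 127.5.
x-coordinate, sorted with cumulative weight:
  x=1 (Westmoor, w=60) cum 60
  x=6 (Northgate, w=40) cum 100
  x=9 (Eastvale, w=50) cum 150  ← median
  x=11 (Midtown, w=35) cum 185
  x=11 (Southcross, w=70) cum 255
⇒ x* = 9
y-coordinate, sorted with cumulative weight:
  y=0 (Eastvale, w=50) cum 50
  y=0 (Westmoor, w=60) cum 110
  y=1 (Southcross, w=70) cum 180  ← median
  y=2 (Midtown, w=35) cum 215
  y=4 (Northgate, w=40) cum 255
⇒ y* = 1

(9, 1)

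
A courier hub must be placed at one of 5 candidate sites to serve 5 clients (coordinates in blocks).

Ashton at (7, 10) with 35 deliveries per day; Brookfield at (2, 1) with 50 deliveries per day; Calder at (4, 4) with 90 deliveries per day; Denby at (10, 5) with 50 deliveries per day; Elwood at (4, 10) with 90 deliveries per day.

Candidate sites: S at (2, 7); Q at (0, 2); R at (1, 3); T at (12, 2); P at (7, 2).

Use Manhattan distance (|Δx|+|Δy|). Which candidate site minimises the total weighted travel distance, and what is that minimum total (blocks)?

Total weighted distance at each candidate:
  S (2, 7): total = 1980
  Q (0, 2): total = 2945
  R (1, 3): total = 2415
  T (12, 2): total = 3595
  P (7, 2): total = 2320
Minimum is at S with total 1980 blocks.

S, total 1980 blocks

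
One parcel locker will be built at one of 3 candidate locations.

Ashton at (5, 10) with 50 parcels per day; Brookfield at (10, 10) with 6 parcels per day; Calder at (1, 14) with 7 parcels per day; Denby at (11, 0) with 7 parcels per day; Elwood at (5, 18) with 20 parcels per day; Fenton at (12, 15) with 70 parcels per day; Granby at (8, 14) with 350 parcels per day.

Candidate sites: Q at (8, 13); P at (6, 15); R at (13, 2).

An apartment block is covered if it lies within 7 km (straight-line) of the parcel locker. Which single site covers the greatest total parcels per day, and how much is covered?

Coverage radius r = 7 km; a point is covered iff (Δx)²+(Δy)² ≤ 7² = 49.
  Q (8, 13): covers {Ashton, Brookfield, Elwood, Fenton, Granby} → 496
  P (6, 15): covers {Ashton, Brookfield, Calder, Elwood, Fenton, Granby} → 503
  R (13, 2): covers {Denby} → 7
Maximum coverage at P: 503 parcels per day.

P, covering 503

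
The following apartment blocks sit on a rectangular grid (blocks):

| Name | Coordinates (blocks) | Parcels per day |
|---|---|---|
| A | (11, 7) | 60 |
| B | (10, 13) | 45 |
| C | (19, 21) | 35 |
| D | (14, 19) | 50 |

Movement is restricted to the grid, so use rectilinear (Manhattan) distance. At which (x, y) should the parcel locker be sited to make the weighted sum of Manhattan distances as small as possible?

Manhattan distance separates: Σwᵢ(|x−xᵢ|+|y−yᵢ|) = Σwᵢ|x−xᵢ| + Σwᵢ|y−yᵢ|, so x and y are optimised independently as 1-D weighted medians.
Total weight W = 190; half = 95.
x-coordinate, sorted with cumulative weight:
  x=10 (B, w=45) cum 45
  x=11 (A, w=60) cum 105  ← median
  x=14 (D, w=50) cum 155
  x=19 (C, w=35) cum 190
⇒ x* = 11
y-coordinate, sorted with cumulative weight:
  y=7 (A, w=60) cum 60
  y=13 (B, w=45) cum 105  ← median
  y=19 (D, w=50) cum 155
  y=21 (C, w=35) cum 190
⇒ y* = 13

(11, 13)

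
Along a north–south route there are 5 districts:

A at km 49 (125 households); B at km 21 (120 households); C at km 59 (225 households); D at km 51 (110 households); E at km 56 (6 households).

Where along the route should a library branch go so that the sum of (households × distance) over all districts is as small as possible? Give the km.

x = 51

For a sum of weighted absolute distances on a line, the optimum is the weighted median (not the mean). Total weight W = 586; half-weight = 293.
Sort by position and accumulate weight:
  km 21 (B, w=120) → cum 120
  km 49 (A, w=125) → cum 245
  km 51 (D, w=110) → cum 355  ≥ 293 → median here
  km 56 (E, w=6) → cum 361
  km 59 (C, w=225) → cum 586
Optimal location: km 51.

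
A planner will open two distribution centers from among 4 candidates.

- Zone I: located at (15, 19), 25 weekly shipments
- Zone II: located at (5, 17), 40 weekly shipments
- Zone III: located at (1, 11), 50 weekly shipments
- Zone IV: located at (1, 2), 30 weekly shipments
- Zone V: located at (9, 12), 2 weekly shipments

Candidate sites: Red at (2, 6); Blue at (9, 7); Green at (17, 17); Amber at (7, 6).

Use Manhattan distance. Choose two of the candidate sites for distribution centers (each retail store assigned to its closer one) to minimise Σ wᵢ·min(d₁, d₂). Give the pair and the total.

Evaluate every pair (each demand assigned to the nearer of the two):
  {Red, Green}: total = 1056
  {Green, Amber}: total = 1446
  {Red, Blue}: total = 1470
  {Red, Amber}: total = 1511
  {Blue, Green}: total = 1580
  {Blue, Amber}: total = 1830
Best pair: {Red, Green} with total 1056.

{Red, Green}, total 1056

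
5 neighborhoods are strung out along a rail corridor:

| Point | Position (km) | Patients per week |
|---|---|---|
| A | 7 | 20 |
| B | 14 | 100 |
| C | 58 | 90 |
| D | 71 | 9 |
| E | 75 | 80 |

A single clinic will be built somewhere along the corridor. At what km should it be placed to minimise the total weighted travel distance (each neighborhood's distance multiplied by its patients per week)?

x = 58

For a sum of weighted absolute distances on a line, the optimum is the weighted median (not the mean). Total weight W = 299; half-weight = 149.5.
Sort by position and accumulate weight:
  km 7 (A, w=20) → cum 20
  km 14 (B, w=100) → cum 120
  km 58 (C, w=90) → cum 210  ≥ 149.5 → median here
  km 71 (D, w=9) → cum 219
  km 75 (E, w=80) → cum 299
Optimal location: km 58.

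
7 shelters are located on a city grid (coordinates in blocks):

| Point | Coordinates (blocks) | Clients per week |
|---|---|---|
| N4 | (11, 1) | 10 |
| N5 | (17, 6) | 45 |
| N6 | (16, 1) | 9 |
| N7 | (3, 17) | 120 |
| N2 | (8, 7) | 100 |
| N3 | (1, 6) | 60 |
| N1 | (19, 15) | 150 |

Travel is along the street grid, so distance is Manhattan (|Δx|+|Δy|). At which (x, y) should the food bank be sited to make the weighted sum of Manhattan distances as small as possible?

Manhattan distance separates: Σwᵢ(|x−xᵢ|+|y−yᵢ|) = Σwᵢ|x−xᵢ| + Σwᵢ|y−yᵢ|, so x and y are optimised independently as 1-D weighted medians.
Total weight W = 494; half = 247.
x-coordinate, sorted with cumulative weight:
  x=1 (N3, w=60) cum 60
  x=3 (N7, w=120) cum 180
  x=8 (N2, w=100) cum 280  ← median
  x=11 (N4, w=10) cum 290
  x=16 (N6, w=9) cum 299
  x=17 (N5, w=45) cum 344
  x=19 (N1, w=150) cum 494
⇒ x* = 8
y-coordinate, sorted with cumulative weight:
  y=1 (N4, w=10) cum 10
  y=1 (N6, w=9) cum 19
  y=6 (N5, w=45) cum 64
  y=6 (N3, w=60) cum 124
  y=7 (N2, w=100) cum 224
  y=15 (N1, w=150) cum 374  ← median
  y=17 (N7, w=120) cum 494
⇒ y* = 15

(8, 15)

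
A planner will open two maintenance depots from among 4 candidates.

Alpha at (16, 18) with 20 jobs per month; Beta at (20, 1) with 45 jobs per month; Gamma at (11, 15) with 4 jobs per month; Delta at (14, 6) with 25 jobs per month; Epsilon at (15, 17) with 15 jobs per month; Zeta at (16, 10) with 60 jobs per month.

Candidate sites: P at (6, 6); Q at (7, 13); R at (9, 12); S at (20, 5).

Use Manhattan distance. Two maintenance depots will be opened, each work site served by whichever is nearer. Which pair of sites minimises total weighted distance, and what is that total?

{R, S}, total 1340

Evaluate every pair (each demand assigned to the nearer of the two):
  {R, S}: total = 1340
  {Q, S}: total = 1379
  {P, S}: total = 1546
  {P, R}: total = 2040
  {Q, R}: total = 2250
  {P, Q}: total = 2259
Best pair: {R, S} with total 1340.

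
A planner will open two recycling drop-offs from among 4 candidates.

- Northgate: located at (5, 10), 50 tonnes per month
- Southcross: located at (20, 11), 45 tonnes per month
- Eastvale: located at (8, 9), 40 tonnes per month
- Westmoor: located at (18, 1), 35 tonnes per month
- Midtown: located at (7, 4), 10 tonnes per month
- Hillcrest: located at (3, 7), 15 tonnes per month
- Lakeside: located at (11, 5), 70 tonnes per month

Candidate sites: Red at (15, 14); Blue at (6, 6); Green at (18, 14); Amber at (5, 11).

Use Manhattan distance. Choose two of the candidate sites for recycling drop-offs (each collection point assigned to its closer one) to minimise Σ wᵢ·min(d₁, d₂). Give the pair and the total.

{Blue, Green}, total 1640

Evaluate every pair (each demand assigned to the nearer of the two):
  {Blue, Green}: total = 1640
  {Red, Blue}: total = 1880
  {Green, Amber}: total = 1950
  {Blue, Amber}: total = 2030
  {Red, Amber}: total = 2190
  {Red, Green}: total = 3235
Best pair: {Blue, Green} with total 1640.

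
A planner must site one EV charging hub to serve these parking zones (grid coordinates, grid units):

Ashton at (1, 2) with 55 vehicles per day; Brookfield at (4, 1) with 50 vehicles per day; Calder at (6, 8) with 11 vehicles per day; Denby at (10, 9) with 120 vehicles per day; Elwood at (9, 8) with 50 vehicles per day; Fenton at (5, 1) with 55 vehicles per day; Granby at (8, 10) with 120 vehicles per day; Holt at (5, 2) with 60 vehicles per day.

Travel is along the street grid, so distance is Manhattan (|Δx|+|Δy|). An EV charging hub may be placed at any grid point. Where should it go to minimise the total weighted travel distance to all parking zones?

(8, 8)

Manhattan distance separates: Σwᵢ(|x−xᵢ|+|y−yᵢ|) = Σwᵢ|x−xᵢ| + Σwᵢ|y−yᵢ|, so x and y are optimised independently as 1-D weighted medians.
Total weight W = 521; half = 260.5.
x-coordinate, sorted with cumulative weight:
  x=1 (Ashton, w=55) cum 55
  x=4 (Brookfield, w=50) cum 105
  x=5 (Fenton, w=55) cum 160
  x=5 (Holt, w=60) cum 220
  x=6 (Calder, w=11) cum 231
  x=8 (Granby, w=120) cum 351  ← median
  x=9 (Elwood, w=50) cum 401
  x=10 (Denby, w=120) cum 521
⇒ x* = 8
y-coordinate, sorted with cumulative weight:
  y=1 (Brookfield, w=50) cum 50
  y=1 (Fenton, w=55) cum 105
  y=2 (Ashton, w=55) cum 160
  y=2 (Holt, w=60) cum 220
  y=8 (Calder, w=11) cum 231
  y=8 (Elwood, w=50) cum 281  ← median
  y=9 (Denby, w=120) cum 401
  y=10 (Granby, w=120) cum 521
⇒ y* = 8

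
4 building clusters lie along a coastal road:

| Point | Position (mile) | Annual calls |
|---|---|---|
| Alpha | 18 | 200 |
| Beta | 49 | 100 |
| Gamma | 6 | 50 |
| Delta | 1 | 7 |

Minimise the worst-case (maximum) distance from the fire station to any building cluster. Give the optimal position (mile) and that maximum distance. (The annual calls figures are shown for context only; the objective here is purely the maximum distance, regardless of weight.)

location 25, max distance 24

The 1-center on a line is the midpoint of the two extreme points: leftmost at 1, rightmost at 49.
Optimal location = (1 + 49)/2 = 25; maximum distance = (49 − 1)/2 = 24.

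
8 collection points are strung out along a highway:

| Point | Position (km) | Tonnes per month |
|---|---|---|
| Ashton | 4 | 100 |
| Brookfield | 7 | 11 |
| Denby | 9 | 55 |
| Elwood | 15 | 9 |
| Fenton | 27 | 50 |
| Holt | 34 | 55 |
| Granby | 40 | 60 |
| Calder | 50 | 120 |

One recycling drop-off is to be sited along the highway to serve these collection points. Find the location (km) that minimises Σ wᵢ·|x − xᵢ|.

x = 34

For a sum of weighted absolute distances on a line, the optimum is the weighted median (not the mean). Total weight W = 460; half-weight = 230.
Sort by position and accumulate weight:
  km 4 (Ashton, w=100) → cum 100
  km 7 (Brookfield, w=11) → cum 111
  km 9 (Denby, w=55) → cum 166
  km 15 (Elwood, w=9) → cum 175
  km 27 (Fenton, w=50) → cum 225
  km 34 (Holt, w=55) → cum 280  ≥ 230 → median here
  km 40 (Granby, w=60) → cum 340
  km 50 (Calder, w=120) → cum 460
Optimal location: km 34.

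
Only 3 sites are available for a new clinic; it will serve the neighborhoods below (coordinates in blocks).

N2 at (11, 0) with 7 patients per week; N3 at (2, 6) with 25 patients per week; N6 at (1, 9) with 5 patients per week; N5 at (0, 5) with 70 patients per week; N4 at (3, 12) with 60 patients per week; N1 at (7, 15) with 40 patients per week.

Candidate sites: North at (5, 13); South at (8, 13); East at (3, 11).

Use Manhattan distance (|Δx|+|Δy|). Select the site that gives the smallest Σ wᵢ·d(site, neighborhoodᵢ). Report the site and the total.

East, total 1313 blocks

Total weighted distance at each candidate:
  North (5, 13): total = 1673
  South (8, 13): total = 2092
  East (3, 11): total = 1313
Minimum is at East with total 1313 blocks.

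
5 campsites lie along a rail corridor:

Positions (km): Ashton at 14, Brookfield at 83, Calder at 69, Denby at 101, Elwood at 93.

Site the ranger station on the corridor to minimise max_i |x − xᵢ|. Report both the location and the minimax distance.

location 57.5, max distance 43.5

The 1-center on a line is the midpoint of the two extreme points: leftmost at 14, rightmost at 101.
Optimal location = (14 + 101)/2 = 57.5; maximum distance = (101 − 14)/2 = 43.5.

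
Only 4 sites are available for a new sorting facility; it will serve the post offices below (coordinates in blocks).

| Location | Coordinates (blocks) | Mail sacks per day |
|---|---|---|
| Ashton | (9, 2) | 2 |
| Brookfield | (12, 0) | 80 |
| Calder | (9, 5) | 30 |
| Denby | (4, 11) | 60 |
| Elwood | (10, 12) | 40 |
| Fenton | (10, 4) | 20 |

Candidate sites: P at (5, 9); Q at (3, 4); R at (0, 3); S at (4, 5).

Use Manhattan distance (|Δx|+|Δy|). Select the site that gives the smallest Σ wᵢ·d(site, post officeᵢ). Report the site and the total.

Total weighted distance at each candidate:
  P (5, 9): total = 2242
  Q (3, 4): total = 2486
  R (0, 3): total = 3250
  S (4, 5): total = 2226
Minimum is at S with total 2226 blocks.

S, total 2226 blocks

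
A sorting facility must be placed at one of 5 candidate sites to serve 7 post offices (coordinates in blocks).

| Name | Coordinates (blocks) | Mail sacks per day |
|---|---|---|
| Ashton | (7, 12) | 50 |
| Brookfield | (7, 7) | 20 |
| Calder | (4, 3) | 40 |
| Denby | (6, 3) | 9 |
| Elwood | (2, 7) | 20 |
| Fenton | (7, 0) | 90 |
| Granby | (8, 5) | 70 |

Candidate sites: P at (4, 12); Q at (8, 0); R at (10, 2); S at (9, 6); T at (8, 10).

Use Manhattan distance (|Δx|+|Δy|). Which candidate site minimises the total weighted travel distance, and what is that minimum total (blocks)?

Total weighted distance at each candidate:
  P (4, 12): total = 3029
  Q (8, 0): total = 1835
  R (10, 2): total = 2195
  S (9, 6): total = 1854
  T (8, 10): total = 2271
Minimum is at Q with total 1835 blocks.

Q, total 1835 blocks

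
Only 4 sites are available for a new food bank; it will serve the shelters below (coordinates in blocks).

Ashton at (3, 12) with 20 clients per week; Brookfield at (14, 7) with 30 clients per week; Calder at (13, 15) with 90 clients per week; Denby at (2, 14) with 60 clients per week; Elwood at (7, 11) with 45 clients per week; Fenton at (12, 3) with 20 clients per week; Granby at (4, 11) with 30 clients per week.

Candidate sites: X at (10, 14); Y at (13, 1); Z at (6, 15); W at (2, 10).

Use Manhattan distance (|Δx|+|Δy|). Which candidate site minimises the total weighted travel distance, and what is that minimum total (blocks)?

X, total 2150 blocks

Total weighted distance at each candidate:
  X (10, 14): total = 2150
  Y (13, 1): total = 4680
  Z (6, 15): total = 2295
  W (2, 10): total = 2890
Minimum is at X with total 2150 blocks.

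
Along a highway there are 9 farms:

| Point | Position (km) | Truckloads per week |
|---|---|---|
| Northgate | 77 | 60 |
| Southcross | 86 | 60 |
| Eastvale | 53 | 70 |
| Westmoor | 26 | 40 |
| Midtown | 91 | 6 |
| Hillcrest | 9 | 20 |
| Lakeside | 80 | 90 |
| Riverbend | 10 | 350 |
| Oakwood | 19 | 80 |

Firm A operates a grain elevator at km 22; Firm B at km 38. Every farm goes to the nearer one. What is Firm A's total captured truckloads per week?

The indifferent point is the midpoint (22+38)/2 = 30; farms left of it (closer to Firm A at 22) go to Firm A, those right go to Firm B.
  Hillcrest at 9 (w=20) → Firm A
  Riverbend at 10 (w=350) → Firm A
  Oakwood at 19 (w=80) → Firm A
  Westmoor at 26 (w=40) → Firm A
  Eastvale at 53 (w=70) → Firm B
  Northgate at 77 (w=60) → Firm B
  Lakeside at 80 (w=90) → Firm B
  Southcross at 86 (w=60) → Firm B
  Midtown at 91 (w=6) → Firm B
Firm A captures 490; Firm B captures 286.

490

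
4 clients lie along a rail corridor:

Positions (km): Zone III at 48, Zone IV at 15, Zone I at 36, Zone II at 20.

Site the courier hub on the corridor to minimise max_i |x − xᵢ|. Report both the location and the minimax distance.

The 1-center on a line is the midpoint of the two extreme points: leftmost at 15, rightmost at 48.
Optimal location = (15 + 48)/2 = 31.5; maximum distance = (48 − 15)/2 = 16.5.

location 31.5, max distance 16.5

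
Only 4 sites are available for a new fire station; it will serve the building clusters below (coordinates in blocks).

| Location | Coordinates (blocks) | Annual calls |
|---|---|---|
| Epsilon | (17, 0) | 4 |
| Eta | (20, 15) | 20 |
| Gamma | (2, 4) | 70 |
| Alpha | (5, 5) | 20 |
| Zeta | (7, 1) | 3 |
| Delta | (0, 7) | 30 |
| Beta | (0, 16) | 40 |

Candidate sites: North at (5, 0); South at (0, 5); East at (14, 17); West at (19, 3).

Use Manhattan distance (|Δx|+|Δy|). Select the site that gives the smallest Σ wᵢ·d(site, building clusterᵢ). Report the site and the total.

Total weighted distance at each candidate:
  North (5, 0): total = 2447
  South (0, 5): total = 1531
  East (14, 17): total = 3799
  West (19, 3): total = 3872
Minimum is at South with total 1531 blocks.

South, total 1531 blocks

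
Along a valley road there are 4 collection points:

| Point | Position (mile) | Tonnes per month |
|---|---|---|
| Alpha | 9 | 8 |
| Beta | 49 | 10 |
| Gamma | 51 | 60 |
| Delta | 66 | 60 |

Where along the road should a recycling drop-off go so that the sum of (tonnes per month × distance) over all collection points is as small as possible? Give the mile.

For a sum of weighted absolute distances on a line, the optimum is the weighted median (not the mean). Total weight W = 138; half-weight = 69.
Sort by position and accumulate weight:
  mile 9 (Alpha, w=8) → cum 8
  mile 49 (Beta, w=10) → cum 18
  mile 51 (Gamma, w=60) → cum 78  ≥ 69 → median here
  mile 66 (Delta, w=60) → cum 138
Optimal location: mile 51.

x = 51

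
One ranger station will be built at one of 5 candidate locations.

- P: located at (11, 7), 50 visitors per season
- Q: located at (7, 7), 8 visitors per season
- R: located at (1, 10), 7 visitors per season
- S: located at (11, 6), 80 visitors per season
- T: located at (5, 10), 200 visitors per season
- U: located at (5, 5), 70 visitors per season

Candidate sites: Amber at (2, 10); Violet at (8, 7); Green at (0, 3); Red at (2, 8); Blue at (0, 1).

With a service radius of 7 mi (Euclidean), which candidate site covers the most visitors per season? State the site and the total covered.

Coverage radius r = 7 mi; a point is covered iff (Δx)²+(Δy)² ≤ 7² = 49.
  Amber (2, 10): covers {Q, R, T, U} → 285
  Violet (8, 7): covers {P, Q, S, T, U} → 408
  Green (0, 3): covers {U} → 70
  Red (2, 8): covers {Q, R, T, U} → 285
  Blue (0, 1): covers {U} → 70
Maximum coverage at Violet: 408 visitors per season.

Violet, covering 408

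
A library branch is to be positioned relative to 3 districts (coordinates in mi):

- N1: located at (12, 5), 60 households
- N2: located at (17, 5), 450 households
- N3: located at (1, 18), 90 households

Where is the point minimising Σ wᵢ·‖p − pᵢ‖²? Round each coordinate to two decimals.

The minimiser of Σwᵢ‖p−pᵢ‖² is the weighted centroid p* = (Σwᵢpᵢ)/(Σwᵢ).
Σwᵢ = 600.
Σwᵢxᵢ = 60·12 + 450·17 + 90·1 = 8460.
Σwᵢyᵢ = 60·5 + 450·5 + 90·18 = 4170.
x* = 8460/600 = 14.10, y* = 4170/600 = 6.95.

(14.10, 6.95)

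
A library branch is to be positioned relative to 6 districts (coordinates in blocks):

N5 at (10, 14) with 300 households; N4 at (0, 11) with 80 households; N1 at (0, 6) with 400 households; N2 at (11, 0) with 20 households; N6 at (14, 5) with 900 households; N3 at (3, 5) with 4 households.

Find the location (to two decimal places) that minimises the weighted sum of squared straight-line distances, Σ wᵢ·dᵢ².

(9.29, 7.04)

The minimiser of Σwᵢ‖p−pᵢ‖² is the weighted centroid p* = (Σwᵢpᵢ)/(Σwᵢ).
Σwᵢ = 1704.
Σwᵢxᵢ = 300·10 + 80·0 + 400·0 + 20·11 + 900·14 + 4·3 = 15832.
Σwᵢyᵢ = 300·14 + 80·11 + 400·6 + 20·0 + 900·5 + 4·5 = 12000.
x* = 15832/1704 = 9.29, y* = 12000/1704 = 7.04.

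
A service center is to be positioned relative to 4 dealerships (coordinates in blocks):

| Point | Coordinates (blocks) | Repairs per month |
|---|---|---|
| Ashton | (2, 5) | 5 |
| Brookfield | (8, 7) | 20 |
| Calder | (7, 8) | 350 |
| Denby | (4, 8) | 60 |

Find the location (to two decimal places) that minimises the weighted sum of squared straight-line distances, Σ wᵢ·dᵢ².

(6.57, 7.92)

The minimiser of Σwᵢ‖p−pᵢ‖² is the weighted centroid p* = (Σwᵢpᵢ)/(Σwᵢ).
Σwᵢ = 435.
Σwᵢxᵢ = 5·2 + 20·8 + 350·7 + 60·4 = 2860.
Σwᵢyᵢ = 5·5 + 20·7 + 350·8 + 60·8 = 3445.
x* = 2860/435 = 6.57, y* = 3445/435 = 7.92.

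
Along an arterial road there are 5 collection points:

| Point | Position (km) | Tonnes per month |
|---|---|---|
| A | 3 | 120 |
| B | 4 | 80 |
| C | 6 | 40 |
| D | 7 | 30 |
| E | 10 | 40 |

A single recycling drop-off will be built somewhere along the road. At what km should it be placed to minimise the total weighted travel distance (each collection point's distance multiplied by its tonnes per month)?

For a sum of weighted absolute distances on a line, the optimum is the weighted median (not the mean). Total weight W = 310; half-weight = 155.
Sort by position and accumulate weight:
  km 3 (A, w=120) → cum 120
  km 4 (B, w=80) → cum 200  ≥ 155 → median here
  km 6 (C, w=40) → cum 240
  km 7 (D, w=30) → cum 270
  km 10 (E, w=40) → cum 310
Optimal location: km 4.

x = 4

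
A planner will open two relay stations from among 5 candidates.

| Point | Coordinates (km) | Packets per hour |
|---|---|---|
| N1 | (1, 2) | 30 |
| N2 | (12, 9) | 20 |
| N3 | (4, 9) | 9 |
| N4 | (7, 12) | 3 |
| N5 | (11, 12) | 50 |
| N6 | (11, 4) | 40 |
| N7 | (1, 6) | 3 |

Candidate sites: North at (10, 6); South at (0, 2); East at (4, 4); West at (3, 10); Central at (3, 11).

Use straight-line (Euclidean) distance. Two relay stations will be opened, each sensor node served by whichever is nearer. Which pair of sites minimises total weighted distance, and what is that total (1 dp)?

{North, South}, total 588.6

Evaluate every pair (each demand assigned to the nearer of the two):
  {North, South}: total = 588.6
  {North, East}: total = 649.8
  {North, West}: total = 752.6
  {North, Central}: total = 790.9
  {East, West}: total = 1018.5
  {East, Central}: total = 1019.0
  {South, West}: total = 1061.9
  {South, Central}: total = 1087.6
  {South, East}: total = 1111.6
  {West, Central}: total = 1270.1
Best pair: {North, South} with total 588.6.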